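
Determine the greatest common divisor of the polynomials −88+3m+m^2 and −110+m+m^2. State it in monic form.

Apply the Euclidean algorithm:
  m^2+3m−88 = (m^2+m−110) + (2m+22)
  m^2+m−110 = ((1/2)m−5)(2m+22) + (0)
Last nonzero remainder: 2m+22. Dividing through by 2 gives the monic gcd m+11.

11+m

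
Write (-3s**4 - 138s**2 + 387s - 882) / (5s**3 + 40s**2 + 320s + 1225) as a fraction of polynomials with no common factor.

(-3s**2 + 9s - 18)/(5s + 25)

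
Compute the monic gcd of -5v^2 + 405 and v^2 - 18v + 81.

v - 9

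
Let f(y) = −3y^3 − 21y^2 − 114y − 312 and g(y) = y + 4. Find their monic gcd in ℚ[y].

Apply the Euclidean algorithm:
  −3y^3 − 21y^2 − 114y − 312 = (−3y^2 − 9y − 78)(y + 4) + (0)
The last nonzero remainder y + 4 is already monic.

y + 4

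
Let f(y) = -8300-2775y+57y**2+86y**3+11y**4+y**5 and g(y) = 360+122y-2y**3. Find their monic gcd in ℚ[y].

20+9y+y**2

Euclidean algorithm in ℚ[y]:
  y**5+11y**4+86y**3+57y**2-2775y-8300 = (-(1/2)y**2-(11/2)y-147/2)(-2y**3+122y+360) + (908y**2+8172y+18160)
  -2y**3+122y+360 = (-(1/454)y+9/454)(908y**2+8172y+18160) + (0)
Last nonzero remainder: 908y**2+8172y+18160. Dividing through by 908 gives the monic gcd y**2+9y+20.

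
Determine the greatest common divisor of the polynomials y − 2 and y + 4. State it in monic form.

Repeated division with remainder:
  y − 2 = (y + 4) + (−6)
  y + 4 = (−(1/6)y − 2/3)(−6) + (0)
The last nonzero remainder is the constant −6, so the polynomials are coprime and gcd = 1.

1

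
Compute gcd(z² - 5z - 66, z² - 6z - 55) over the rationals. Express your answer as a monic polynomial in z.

Repeated division with remainder:
  z² - 5z - 66 = (z² - 6z - 55) + (z - 11)
  z² - 6z - 55 = (z + 5)(z - 11) + (0)
The last nonzero remainder z - 11 is already monic.

z - 11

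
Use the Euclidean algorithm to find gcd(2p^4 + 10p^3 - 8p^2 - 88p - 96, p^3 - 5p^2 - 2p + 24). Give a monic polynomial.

p^2 - p - 6

Apply the Euclidean algorithm:
  2p^4 + 10p^3 - 8p^2 - 88p - 96 = (2p + 20)(p^3 - 5p^2 - 2p + 24) + (96p^2 - 96p - 576)
  p^3 - 5p^2 - 2p + 24 = ((1/96)p - 1/24)(96p^2 - 96p - 576) + (0)
Last nonzero remainder: 96p^2 - 96p - 576. Dividing through by 96 gives the monic gcd p^2 - p - 6.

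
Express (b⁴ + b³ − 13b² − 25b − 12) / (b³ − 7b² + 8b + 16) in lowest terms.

(b² + 4b + 3)/(b − 4)

Apply the Euclidean algorithm:
  b⁴ + b³ − 13b² − 25b − 12 = (b + 8)(b³ − 7b² + 8b + 16) + (35b² − 105b − 140)
  b³ − 7b² + 8b + 16 = ((1/35)b − 4/35)(35b² − 105b − 140) + (0)
Last nonzero remainder: 35b² − 105b − 140. Dividing through by 35 gives the monic gcd b² − 3b − 4.
Cancel b² − 3b − 4 from numerator and denominator to get the reduced form.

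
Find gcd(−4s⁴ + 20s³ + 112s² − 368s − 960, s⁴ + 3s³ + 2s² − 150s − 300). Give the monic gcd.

s² − 3s − 10

Euclidean algorithm in ℚ[s]:
  −4s⁴ + 20s³ + 112s² − 368s − 960 = (−4)(s⁴ + 3s³ + 2s² − 150s − 300) + (32s³ + 120s² − 968s − 2160)
  s⁴ + 3s³ + 2s² − 150s − 300 = ((1/32)s − 3/128)(32s³ + 120s² − 968s − 2160) + ((561/16)s² − (1683/16)s − 2805/8)
  32s³ + 120s² − 968s − 2160 = ((512/561)s + 1152/187)((561/16)s² − (1683/16)s − 2805/8) + (0)
Last nonzero remainder: (561/16)s² − (1683/16)s − 2805/8. Dividing through by 561/16 gives the monic gcd s² − 3s − 10.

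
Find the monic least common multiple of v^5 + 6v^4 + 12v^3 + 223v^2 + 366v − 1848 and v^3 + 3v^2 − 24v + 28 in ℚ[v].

Repeated division with remainder:
  v^5 + 6v^4 + 12v^3 + 223v^2 + 366v − 1848 = (v^2 + 3v + 27)(v^3 + 3v^2 − 24v + 28) + (186v^2 + 930v − 2604)
  v^3 + 3v^2 − 24v + 28 = ((1/186)v − 1/93)(186v^2 + 930v − 2604) + (0)
Last nonzero remainder: 186v^2 + 930v − 2604. Dividing through by 186 gives the monic gcd v^2 + 5v − 14.
Then lcm(f, g) = f·g / gcd(f, g); expanding and making the result monic gives the answer.

v^6 + 4v^5 + 199v^3 − 80v^2 − 2580v + 3696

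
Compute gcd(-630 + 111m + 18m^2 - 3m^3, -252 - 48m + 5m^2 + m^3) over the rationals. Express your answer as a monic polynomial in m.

-42 - m + m^2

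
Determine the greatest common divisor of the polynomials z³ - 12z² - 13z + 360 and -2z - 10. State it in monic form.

z + 5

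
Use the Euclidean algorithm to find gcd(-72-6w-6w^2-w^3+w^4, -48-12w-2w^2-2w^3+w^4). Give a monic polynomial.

-24+6w-4w^2+w^3

Apply the Euclidean algorithm:
  w^4-w^3-6w^2-6w-72 = (w^4-2w^3-2w^2-12w-48) + (w^3-4w^2+6w-24)
  w^4-2w^3-2w^2-12w-48 = (w+2)(w^3-4w^2+6w-24) + (0)
The last nonzero remainder w^3-4w^2+6w-24 is already monic.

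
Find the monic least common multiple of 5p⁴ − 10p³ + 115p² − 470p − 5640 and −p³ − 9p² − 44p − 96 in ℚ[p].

p⁶ + 3p⁵ + 37p⁴ − 27p³ − 1046p² − 7896p − 27072

Repeated division with remainder:
  5p⁴ − 10p³ + 115p² − 470p − 5640 = (−5p + 55)(−p³ − 9p² − 44p − 96) + (390p² + 1470p − 360)
  −p³ − 9p² − 44p − 96 = (−(1/390)p − 34/2535)(390p² + 1470p − 360) + (−(4260/169)p − 17040/169)
  390p² + 1470p − 360 = (−(2197/142)p + 507/142)(−(4260/169)p − 17040/169) + (0)
Last nonzero remainder: −(4260/169)p − 17040/169. Dividing through by −4260/169 gives the monic gcd p + 4.
Then lcm(f, g) = f·g / gcd(f, g); expanding and making the result monic gives the answer.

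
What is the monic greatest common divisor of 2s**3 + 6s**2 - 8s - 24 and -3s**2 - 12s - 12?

s + 2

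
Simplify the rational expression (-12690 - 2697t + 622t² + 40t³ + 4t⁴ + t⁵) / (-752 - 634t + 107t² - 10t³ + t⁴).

By polynomial division,
  t⁵ + 4t⁴ + 40t³ + 622t² - 2697t - 12690 = (t + 14)(t⁴ - 10t³ + 107t² - 634t - 752) + (73t³ - 242t² + 6931t - 2162)
  t⁴ - 10t³ + 107t² - 634t - 752 = ((1/73)t - 488/5329)(73t³ - 242t² + 6931t - 2162) + (-(53856/5329)t² + (161568/5329)t - 5062464/5329)
  73t³ - 242t² + 6931t - 2162 = (-(389017/53856)t + 122567/53856)(-(53856/5329)t² + (161568/5329)t - 5062464/5329) + (0)
Last nonzero remainder: -(53856/5329)t² + (161568/5329)t - 5062464/5329. Dividing through by -53856/5329 gives the monic gcd t² - 3t + 94.
Cancel t² - 3t + 94 from numerator and denominator to get the reduced form.

(-135 - 33t + 7t² + t³)/(-8 - 7t + t²)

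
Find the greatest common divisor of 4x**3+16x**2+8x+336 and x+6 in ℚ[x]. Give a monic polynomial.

x+6

Euclidean algorithm in ℚ[x]:
  4x**3+16x**2+8x+336 = (4x**2-8x+56)(x+6) + (0)
The last nonzero remainder x+6 is already monic.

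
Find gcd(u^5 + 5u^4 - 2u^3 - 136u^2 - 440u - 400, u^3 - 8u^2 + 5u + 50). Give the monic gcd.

u^2 - 3u - 10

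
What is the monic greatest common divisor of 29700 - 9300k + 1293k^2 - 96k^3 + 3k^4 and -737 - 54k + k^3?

Repeated division with remainder:
  3k^4 - 96k^3 + 1293k^2 - 9300k + 29700 = (3k - 96)(k^3 - 54k - 737) + (1455k^2 - 12273k - 41052)
  k^3 - 54k - 737 = ((1/1455)k + 4091/705675)(1455k^2 - 12273k - 41052) + ((10670871/235225)k - 117379581/235225)
  1455k^2 - 12273k - 41052 = ((114084125/3556957)k + 292619900/3556957)((10670871/235225)k - 117379581/235225) + (0)
Last nonzero remainder: (10670871/235225)k - 117379581/235225. Dividing through by 10670871/235225 gives the monic gcd k - 11.

-11 + k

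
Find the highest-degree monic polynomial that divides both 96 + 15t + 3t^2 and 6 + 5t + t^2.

1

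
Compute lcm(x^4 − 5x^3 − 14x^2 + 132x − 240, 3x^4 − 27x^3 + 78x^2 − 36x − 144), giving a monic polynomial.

x^5 − 4x^4 − 19x^3 + 118x^2 − 108x − 240

Euclidean algorithm in ℚ[x]:
  x^4 − 5x^3 − 14x^2 + 132x − 240 = (1/3)(3x^4 − 27x^3 + 78x^2 − 36x − 144) + (4x^3 − 40x^2 + 144x − 192)
  3x^4 − 27x^3 + 78x^2 − 36x − 144 = ((3/4)x + 3/4)(4x^3 − 40x^2 + 144x − 192) + (0)
Last nonzero remainder: 4x^3 − 40x^2 + 144x − 192. Dividing through by 4 gives the monic gcd x^3 − 10x^2 + 36x − 48.
Then lcm(f, g) = f·g / gcd(f, g); expanding and making the result monic gives the answer.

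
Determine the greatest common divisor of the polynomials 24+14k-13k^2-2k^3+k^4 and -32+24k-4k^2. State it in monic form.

Repeated division with remainder:
  k^4-2k^3-13k^2+14k+24 = (-(1/4)k^2-k-3/4)(-4k^2+24k-32) + (0)
Last nonzero remainder: -4k^2+24k-32. Dividing through by -4 gives the monic gcd k^2-6k+8.

8-6k+k^2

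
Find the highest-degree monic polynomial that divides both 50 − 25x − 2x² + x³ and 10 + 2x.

5 + x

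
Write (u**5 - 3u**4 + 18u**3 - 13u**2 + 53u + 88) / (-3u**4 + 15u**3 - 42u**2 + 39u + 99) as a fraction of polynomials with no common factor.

(-u**2 + u - 8)/(3u - 9)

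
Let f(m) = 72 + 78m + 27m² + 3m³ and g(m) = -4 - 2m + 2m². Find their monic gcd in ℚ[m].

1

Euclidean algorithm in ℚ[m]:
  3m³ + 27m² + 78m + 72 = ((3/2)m + 15)(2m² - 2m - 4) + (114m + 132)
  2m² - 2m - 4 = ((1/57)m - 41/1083)(114m + 132) + (360/361)
  114m + 132 = ((6859/60)m + 3971/30)(360/361) + (0)
The last nonzero remainder is the constant 360/361, so the polynomials are coprime and gcd = 1.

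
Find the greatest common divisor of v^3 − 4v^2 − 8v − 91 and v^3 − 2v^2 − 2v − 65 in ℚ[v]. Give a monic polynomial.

v^2 + 3v + 13

By polynomial division,
  v^3 − 4v^2 − 8v − 91 = (v^3 − 2v^2 − 2v − 65) + (−2v^2 − 6v − 26)
  v^3 − 2v^2 − 2v − 65 = (−(1/2)v + 5/2)(−2v^2 − 6v − 26) + (0)
Last nonzero remainder: −2v^2 − 6v − 26. Dividing through by −2 gives the monic gcd v^2 + 3v + 13.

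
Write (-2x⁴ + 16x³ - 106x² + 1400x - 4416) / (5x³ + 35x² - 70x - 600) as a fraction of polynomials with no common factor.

(-2x³ + 8x² - 74x + 1104)/(5x² + 55x + 150)

Apply the Euclidean algorithm:
  -2x⁴ + 16x³ - 106x² + 1400x - 4416 = (-(2/5)x + 6)(5x³ + 35x² - 70x - 600) + (-344x² + 1580x - 816)
  5x³ + 35x² - 70x - 600 = (-(5/344)x - 4985/29584)(-344x² + 1580x - 816) + ((1363635/7396)x - 1363635/1849)
  -344x² + 1580x - 816 = (-(2544224/1363635)x + 502928/454545)((1363635/7396)x - 1363635/1849) + (0)
Last nonzero remainder: (1363635/7396)x - 1363635/1849. Dividing through by 1363635/7396 gives the monic gcd x - 4.
Cancel x - 4 from numerator and denominator to get the reduced form.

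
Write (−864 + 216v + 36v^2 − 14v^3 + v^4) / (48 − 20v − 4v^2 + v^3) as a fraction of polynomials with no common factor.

(36 − 12v + v^2)/(−2 + v)

Repeated division with remainder:
  v^4 − 14v^3 + 36v^2 + 216v − 864 = (v − 10)(v^3 − 4v^2 − 20v + 48) + (16v^2 − 32v − 384)
  v^3 − 4v^2 − 20v + 48 = ((1/16)v − 1/8)(16v^2 − 32v − 384) + (0)
Last nonzero remainder: 16v^2 − 32v − 384. Dividing through by 16 gives the monic gcd v^2 − 2v − 24.
Cancel v^2 − 2v − 24 from numerator and denominator to get the reduced form.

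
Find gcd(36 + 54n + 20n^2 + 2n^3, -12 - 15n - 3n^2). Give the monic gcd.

1 + n

Repeated division with remainder:
  2n^3 + 20n^2 + 54n + 36 = (-(2/3)n - 10/3)(-3n^2 - 15n - 12) + (-4n - 4)
  -3n^2 - 15n - 12 = ((3/4)n + 3)(-4n - 4) + (0)
Last nonzero remainder: -4n - 4. Dividing through by -4 gives the monic gcd n + 1.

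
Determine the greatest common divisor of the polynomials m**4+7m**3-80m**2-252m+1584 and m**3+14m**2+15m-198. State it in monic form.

m**2+17m+66

Apply the Euclidean algorithm:
  m**4+7m**3-80m**2-252m+1584 = (m-7)(m**3+14m**2+15m-198) + (3m**2+51m+198)
  m**3+14m**2+15m-198 = ((1/3)m-1)(3m**2+51m+198) + (0)
Last nonzero remainder: 3m**2+51m+198. Dividing through by 3 gives the monic gcd m**2+17m+66.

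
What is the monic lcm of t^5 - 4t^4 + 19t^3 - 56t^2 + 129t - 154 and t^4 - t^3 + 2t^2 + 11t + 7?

t^7 - 2t^6 + 12t^5 - 22t^4 + 36t^3 + 48t^2 - 179t - 154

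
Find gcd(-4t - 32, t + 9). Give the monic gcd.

Euclidean algorithm in ℚ[t]:
  -4t - 32 = (-4)(t + 9) + (4)
  t + 9 = ((1/4)t + 9/4)(4) + (0)
The last nonzero remainder is the constant 4, so the polynomials are coprime and gcd = 1.

1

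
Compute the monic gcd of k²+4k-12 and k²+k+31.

1

Repeated division with remainder:
  k²+4k-12 = (k²+k+31) + (3k-43)
  k²+k+31 = ((1/3)k+46/9)(3k-43) + (2257/9)
  3k-43 = ((27/2257)k-387/2257)(2257/9) + (0)
The last nonzero remainder is the constant 2257/9, so the polynomials are coprime and gcd = 1.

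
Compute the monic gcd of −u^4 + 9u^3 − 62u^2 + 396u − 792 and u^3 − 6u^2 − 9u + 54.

By polynomial division,
  −u^4 + 9u^3 − 62u^2 + 396u − 792 = (−u + 3)(u^3 − 6u^2 − 9u + 54) + (−53u^2 + 477u − 954)
  u^3 − 6u^2 − 9u + 54 = (−(1/53)u − 3/53)(−53u^2 + 477u − 954) + (0)
Last nonzero remainder: −53u^2 + 477u − 954. Dividing through by −53 gives the monic gcd u^2 − 9u + 18.

u^2 − 9u + 18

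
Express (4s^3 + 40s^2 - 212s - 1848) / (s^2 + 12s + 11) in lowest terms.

(4s^2 - 4s - 168)/(s + 1)

Repeated division with remainder:
  4s^3 + 40s^2 - 212s - 1848 = (4s - 8)(s^2 + 12s + 11) + (-160s - 1760)
  s^2 + 12s + 11 = (-(1/160)s - 1/160)(-160s - 1760) + (0)
Last nonzero remainder: -160s - 1760. Dividing through by -160 gives the monic gcd s + 11.
Cancel s + 11 from numerator and denominator to get the reduced form.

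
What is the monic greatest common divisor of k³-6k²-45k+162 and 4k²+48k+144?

k+6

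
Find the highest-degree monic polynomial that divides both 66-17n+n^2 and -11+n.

-11+n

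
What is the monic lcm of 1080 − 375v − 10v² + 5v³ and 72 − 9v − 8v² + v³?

648 − 9v − 81v² + v³ + v⁴

Euclidean algorithm in ℚ[v]:
  5v³ − 10v² − 375v + 1080 = (5)(v³ − 8v² − 9v + 72) + (30v² − 330v + 720)
  v³ − 8v² − 9v + 72 = ((1/30)v + 1/10)(30v² − 330v + 720) + (0)
Last nonzero remainder: 30v² − 330v + 720. Dividing through by 30 gives the monic gcd v² − 11v + 24.
Then lcm(f, g) = f·g / gcd(f, g); expanding and making the result monic gives the answer.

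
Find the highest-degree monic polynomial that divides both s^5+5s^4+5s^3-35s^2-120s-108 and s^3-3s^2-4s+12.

Euclidean algorithm in ℚ[s]:
  s^5+5s^4+5s^3-35s^2-120s-108 = (s^2+8s+33)(s^3-3s^2-4s+12) + (84s^2-84s-504)
  s^3-3s^2-4s+12 = ((1/84)s-1/42)(84s^2-84s-504) + (0)
Last nonzero remainder: 84s^2-84s-504. Dividing through by 84 gives the monic gcd s^2-s-6.

s^2-s-6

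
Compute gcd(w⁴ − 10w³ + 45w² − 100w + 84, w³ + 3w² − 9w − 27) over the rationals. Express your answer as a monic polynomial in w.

w − 3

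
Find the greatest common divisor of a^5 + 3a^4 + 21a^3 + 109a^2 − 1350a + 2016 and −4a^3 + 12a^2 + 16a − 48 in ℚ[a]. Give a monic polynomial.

a^2 − 5a + 6

By polynomial division,
  a^5 + 3a^4 + 21a^3 + 109a^2 − 1350a + 2016 = (−(1/4)a^2 − (3/2)a − 43/4)(−4a^3 + 12a^2 + 16a − 48) + (250a^2 − 1250a + 1500)
  −4a^3 + 12a^2 + 16a − 48 = (−(2/125)a − 4/125)(250a^2 − 1250a + 1500) + (0)
Last nonzero remainder: 250a^2 − 1250a + 1500. Dividing through by 250 gives the monic gcd a^2 − 5a + 6.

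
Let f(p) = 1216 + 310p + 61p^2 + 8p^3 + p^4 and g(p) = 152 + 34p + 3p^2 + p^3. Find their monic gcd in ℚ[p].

38 - p + p^2

By polynomial division,
  p^4 + 8p^3 + 61p^2 + 310p + 1216 = (p + 5)(p^3 + 3p^2 + 34p + 152) + (12p^2 - 12p + 456)
  p^3 + 3p^2 + 34p + 152 = ((1/12)p + 1/3)(12p^2 - 12p + 456) + (0)
Last nonzero remainder: 12p^2 - 12p + 456. Dividing through by 12 gives the monic gcd p^2 - p + 38.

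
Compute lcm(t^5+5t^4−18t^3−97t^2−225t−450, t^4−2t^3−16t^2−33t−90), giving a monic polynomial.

Apply the Euclidean algorithm:
  t^5+5t^4−18t^3−97t^2−225t−450 = (t+7)(t^4−2t^3−16t^2−33t−90) + (12t^3+48t^2+96t+180)
  t^4−2t^3−16t^2−33t−90 = ((1/12)t−1/2)(12t^3+48t^2+96t+180) + (0)
Last nonzero remainder: 12t^3+48t^2+96t+180. Dividing through by 12 gives the monic gcd t^3+4t^2+8t+15.
Then lcm(f, g) = f·g / gcd(f, g); expanding and making the result monic gives the answer.

t^6−t^5−48t^4+11t^3+357t^2+900t+2700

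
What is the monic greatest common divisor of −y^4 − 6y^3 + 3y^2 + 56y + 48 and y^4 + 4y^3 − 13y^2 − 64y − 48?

y^2 + 5y + 4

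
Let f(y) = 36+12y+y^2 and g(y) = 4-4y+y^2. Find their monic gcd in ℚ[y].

1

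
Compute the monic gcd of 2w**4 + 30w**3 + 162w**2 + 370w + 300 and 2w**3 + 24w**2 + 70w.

Apply the Euclidean algorithm:
  2w**4 + 30w**3 + 162w**2 + 370w + 300 = (w + 3)(2w**3 + 24w**2 + 70w) + (20w**2 + 160w + 300)
  2w**3 + 24w**2 + 70w = ((1/10)w + 2/5)(20w**2 + 160w + 300) + (-24w - 120)
  20w**2 + 160w + 300 = (-(5/6)w - 5/2)(-24w - 120) + (0)
Last nonzero remainder: -24w - 120. Dividing through by -24 gives the monic gcd w + 5.

w + 5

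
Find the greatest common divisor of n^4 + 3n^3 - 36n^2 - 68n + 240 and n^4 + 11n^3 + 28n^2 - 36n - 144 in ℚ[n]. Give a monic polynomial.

n^3 + 8n^2 + 4n - 48

By polynomial division,
  n^4 + 3n^3 - 36n^2 - 68n + 240 = (n^4 + 11n^3 + 28n^2 - 36n - 144) + (-8n^3 - 64n^2 - 32n + 384)
  n^4 + 11n^3 + 28n^2 - 36n - 144 = (-(1/8)n - 3/8)(-8n^3 - 64n^2 - 32n + 384) + (0)
Last nonzero remainder: -8n^3 - 64n^2 - 32n + 384. Dividing through by -8 gives the monic gcd n^3 + 8n^2 + 4n - 48.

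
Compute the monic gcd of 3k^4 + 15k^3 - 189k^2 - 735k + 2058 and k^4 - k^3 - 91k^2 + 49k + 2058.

k^2 - 49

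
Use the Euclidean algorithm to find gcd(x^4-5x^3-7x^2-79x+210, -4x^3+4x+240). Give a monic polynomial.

Apply the Euclidean algorithm:
  x^4-5x^3-7x^2-79x+210 = (-(1/4)x+5/4)(-4x^3+4x+240) + (-6x^2-24x-90)
  -4x^3+4x+240 = ((2/3)x-8/3)(-6x^2-24x-90) + (0)
Last nonzero remainder: -6x^2-24x-90. Dividing through by -6 gives the monic gcd x^2+4x+15.

x^2+4x+15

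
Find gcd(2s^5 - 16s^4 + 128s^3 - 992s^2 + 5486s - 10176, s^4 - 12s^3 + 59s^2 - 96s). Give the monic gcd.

s^3 - 12s^2 + 59s - 96

Euclidean algorithm in ℚ[s]:
  2s^5 - 16s^4 + 128s^3 - 992s^2 + 5486s - 10176 = (2s + 8)(s^4 - 12s^3 + 59s^2 - 96s) + (106s^3 - 1272s^2 + 6254s - 10176)
  s^4 - 12s^3 + 59s^2 - 96s = ((1/106)s)(106s^3 - 1272s^2 + 6254s - 10176) + (0)
Last nonzero remainder: 106s^3 - 1272s^2 + 6254s - 10176. Dividing through by 106 gives the monic gcd s^3 - 12s^2 + 59s - 96.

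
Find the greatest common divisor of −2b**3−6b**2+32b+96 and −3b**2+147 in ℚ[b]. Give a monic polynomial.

Repeated division with remainder:
  −2b**3−6b**2+32b+96 = ((2/3)b+2)(−3b**2+147) + (−66b−198)
  −3b**2+147 = ((1/22)b−3/22)(−66b−198) + (120)
  −66b−198 = (−(11/20)b−33/20)(120) + (0)
The last nonzero remainder is the constant 120, so the polynomials are coprime and gcd = 1.

1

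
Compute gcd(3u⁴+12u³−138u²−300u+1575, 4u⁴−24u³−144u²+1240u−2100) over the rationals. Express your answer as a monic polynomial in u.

By polynomial division,
  3u⁴+12u³−138u²−300u+1575 = (3/4)(4u⁴−24u³−144u²+1240u−2100) + (30u³−30u²−1230u+3150)
  4u⁴−24u³−144u²+1240u−2100 = ((2/15)u−2/3)(30u³−30u²−1230u+3150) + (0)
Last nonzero remainder: 30u³−30u²−1230u+3150. Dividing through by 30 gives the monic gcd u³−u²−41u+105.

u³−u²−41u+105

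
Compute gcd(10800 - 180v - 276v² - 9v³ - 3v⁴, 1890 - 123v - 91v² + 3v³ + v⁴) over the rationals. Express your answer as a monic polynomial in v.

-30 + v + v²

By polynomial division,
  -3v⁴ - 9v³ - 276v² - 180v + 10800 = (-3)(v⁴ + 3v³ - 91v² - 123v + 1890) + (-549v² - 549v + 16470)
  v⁴ + 3v³ - 91v² - 123v + 1890 = (-(1/549)v² - (2/549)v + 7/61)(-549v² - 549v + 16470) + (0)
Last nonzero remainder: -549v² - 549v + 16470. Dividing through by -549 gives the monic gcd v² + v - 30.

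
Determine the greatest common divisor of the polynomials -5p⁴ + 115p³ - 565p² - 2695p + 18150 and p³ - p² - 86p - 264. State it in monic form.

Euclidean algorithm in ℚ[p]:
  -5p⁴ + 115p³ - 565p² - 2695p + 18150 = (-5p + 110)(p³ - p² - 86p - 264) + (-885p² + 5445p + 47190)
  p³ - p² - 86p - 264 = (-(1/885)p - 304/52215)(-885p² + 5445p + 47190) + (-(3400/3481)p + 37400/3481)
  -885p² + 5445p + 47190 = ((616137/680)p + 1493349/340)(-(3400/3481)p + 37400/3481) + (0)
Last nonzero remainder: -(3400/3481)p + 37400/3481. Dividing through by -3400/3481 gives the monic gcd p - 11.

p - 11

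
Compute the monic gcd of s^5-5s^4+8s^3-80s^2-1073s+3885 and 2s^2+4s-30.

Apply the Euclidean algorithm:
  s^5-5s^4+8s^3-80s^2-1073s+3885 = ((1/2)s^3-(7/2)s^2+(37/2)s-259/2)(2s^2+4s-30) + (0)
Last nonzero remainder: 2s^2+4s-30. Dividing through by 2 gives the monic gcd s^2+2s-15.

s^2+2s-15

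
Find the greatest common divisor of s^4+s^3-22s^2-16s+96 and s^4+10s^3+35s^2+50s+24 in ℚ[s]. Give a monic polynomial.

s^2+7s+12

By polynomial division,
  s^4+s^3-22s^2-16s+96 = (s^4+10s^3+35s^2+50s+24) + (-9s^3-57s^2-66s+72)
  s^4+10s^3+35s^2+50s+24 = (-(1/9)s-11/27)(-9s^3-57s^2-66s+72) + ((40/9)s^2+(280/9)s+160/3)
  -9s^3-57s^2-66s+72 = (-(81/40)s+27/20)((40/9)s^2+(280/9)s+160/3) + (0)
Last nonzero remainder: (40/9)s^2+(280/9)s+160/3. Dividing through by 40/9 gives the monic gcd s^2+7s+12.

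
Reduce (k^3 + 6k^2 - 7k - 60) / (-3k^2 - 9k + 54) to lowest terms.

Euclidean algorithm in ℚ[k]:
  k^3 + 6k^2 - 7k - 60 = (-(1/3)k - 1)(-3k^2 - 9k + 54) + (2k - 6)
  -3k^2 - 9k + 54 = (-(3/2)k - 9)(2k - 6) + (0)
Last nonzero remainder: 2k - 6. Dividing through by 2 gives the monic gcd k - 3.
Cancel k - 3 from numerator and denominator to get the reduced form.

(-k^2 - 9k - 20)/(3k + 18)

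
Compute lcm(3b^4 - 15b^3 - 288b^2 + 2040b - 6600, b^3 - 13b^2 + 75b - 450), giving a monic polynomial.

b^6 - 8b^5 - 36b^4 + 743b^3 - 8560b^2 + 37200b - 99000

Apply the Euclidean algorithm:
  3b^4 - 15b^3 - 288b^2 + 2040b - 6600 = (3b + 24)(b^3 - 13b^2 + 75b - 450) + (-201b^2 + 1590b + 4200)
  b^3 - 13b^2 + 75b - 450 = (-(1/201)b + 341/13467)(-201b^2 + 1590b + 4200) + ((249745/4489)b - 2497450/4489)
  -201b^2 + 1590b + 4200 = (-(902289/249745)b - 377076/49949)((249745/4489)b - 2497450/4489) + (0)
Last nonzero remainder: (249745/4489)b - 2497450/4489. Dividing through by 249745/4489 gives the monic gcd b - 10.
Then lcm(f, g) = f·g / gcd(f, g); expanding and making the result monic gives the answer.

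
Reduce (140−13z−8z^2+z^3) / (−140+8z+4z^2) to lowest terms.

(−28−3z+z^2)/(28+4z)

By polynomial division,
  z^3−8z^2−13z+140 = ((1/4)z−5/2)(4z^2+8z−140) + (42z−210)
  4z^2+8z−140 = ((2/21)z+2/3)(42z−210) + (0)
Last nonzero remainder: 42z−210. Dividing through by 42 gives the monic gcd z−5.
Cancel z−5 from numerator and denominator to get the reduced form.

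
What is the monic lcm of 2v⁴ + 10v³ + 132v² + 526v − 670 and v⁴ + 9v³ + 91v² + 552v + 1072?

v⁶ + 13v⁵ + 122v⁴ + 871v³ + 2825v² + 1528v − 5360

By polynomial division,
  2v⁴ + 10v³ + 132v² + 526v − 670 = (2)(v⁴ + 9v³ + 91v² + 552v + 1072) + (−8v³ − 50v² − 578v − 2814)
  v⁴ + 9v³ + 91v² + 552v + 1072 = (−(1/8)v − 11/32)(−8v³ − 50v² − 578v − 2814) + ((25/16)v² + (25/16)v + 1675/16)
  −8v³ − 50v² − 578v − 2814 = (−(128/25)v − 672/25)((25/16)v² + (25/16)v + 1675/16) + (0)
Last nonzero remainder: (25/16)v² + (25/16)v + 1675/16. Dividing through by 25/16 gives the monic gcd v² + v + 67.
Then lcm(f, g) = f·g / gcd(f, g); expanding and making the result monic gives the answer.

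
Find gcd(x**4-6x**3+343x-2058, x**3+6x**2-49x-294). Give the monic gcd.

x+7

Euclidean algorithm in ℚ[x]:
  x**4-6x**3+343x-2058 = (x-12)(x**3+6x**2-49x-294) + (121x**2+49x-5586)
  x**3+6x**2-49x-294 = ((1/121)x+677/14641)(121x**2+49x-5586) + (-(74676/14641)x-522732/14641)
  121x**2+49x-5586 = (-(1771561/74676)x+278179/1778)(-(74676/14641)x-522732/14641) + (0)
Last nonzero remainder: -(74676/14641)x-522732/14641. Dividing through by -74676/14641 gives the monic gcd x+7.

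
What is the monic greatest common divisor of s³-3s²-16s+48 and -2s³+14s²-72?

s-3

Euclidean algorithm in ℚ[s]:
  s³-3s²-16s+48 = (-1/2)(-2s³+14s²-72) + (4s²-16s+12)
  -2s³+14s²-72 = (-(1/2)s+3/2)(4s²-16s+12) + (30s-90)
  4s²-16s+12 = ((2/15)s-2/15)(30s-90) + (0)
Last nonzero remainder: 30s-90. Dividing through by 30 gives the monic gcd s-3.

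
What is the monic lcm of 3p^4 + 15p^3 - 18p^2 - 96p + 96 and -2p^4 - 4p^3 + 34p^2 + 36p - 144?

Apply the Euclidean algorithm:
  3p^4 + 15p^3 - 18p^2 - 96p + 96 = (-3/2)(-2p^4 - 4p^3 + 34p^2 + 36p - 144) + (9p^3 + 33p^2 - 42p - 120)
  -2p^4 - 4p^3 + 34p^2 + 36p - 144 = (-(2/9)p + 10/27)(9p^3 + 33p^2 - 42p - 120) + ((112/9)p^2 + (224/9)p - 896/9)
  9p^3 + 33p^2 - 42p - 120 = ((81/112)p + 135/112)((112/9)p^2 + (224/9)p - 896/9) + (0)
Last nonzero remainder: (112/9)p^2 + (224/9)p - 896/9. Dividing through by 112/9 gives the monic gcd p^2 + 2p - 8.
Then lcm(f, g) = f·g / gcd(f, g); expanding and making the result monic gives the answer.

p^6 + 5p^5 - 15p^4 - 77p^3 + 86p^2 + 288p - 288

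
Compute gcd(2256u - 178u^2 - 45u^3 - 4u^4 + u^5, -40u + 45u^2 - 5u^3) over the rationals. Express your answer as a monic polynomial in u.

-8u + u^2

Repeated division with remainder:
  u^5 - 4u^4 - 45u^3 - 178u^2 + 2256u = (-(1/5)u^2 - u + 8/5)(-5u^3 + 45u^2 - 40u) + (-290u^2 + 2320u)
  -5u^3 + 45u^2 - 40u = ((1/58)u - 1/58)(-290u^2 + 2320u) + (0)
Last nonzero remainder: -290u^2 + 2320u. Dividing through by -290 gives the monic gcd u^2 - 8u.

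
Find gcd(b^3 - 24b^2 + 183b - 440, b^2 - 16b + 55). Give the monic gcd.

b^2 - 16b + 55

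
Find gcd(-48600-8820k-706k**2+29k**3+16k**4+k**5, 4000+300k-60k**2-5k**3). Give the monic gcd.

100+20k+k**2

By polynomial division,
  k**5+16k**4+29k**3-706k**2-8820k-48600 = (-(1/5)k**2-(4/5)k-41/5)(-5k**3-60k**2+300k+4000) + (-158k**2-3160k-15800)
  -5k**3-60k**2+300k+4000 = ((5/158)k-20/79)(-158k**2-3160k-15800) + (0)
Last nonzero remainder: -158k**2-3160k-15800. Dividing through by -158 gives the monic gcd k**2+20k+100.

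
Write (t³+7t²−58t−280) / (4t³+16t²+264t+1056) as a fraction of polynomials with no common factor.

(t²+3t−70)/(4t²+264)

Euclidean algorithm in ℚ[t]:
  t³+7t²−58t−280 = (1/4)(4t³+16t²+264t+1056) + (3t²−124t−544)
  4t³+16t²+264t+1056 = ((4/3)t+544/9)(3t²−124t−544) + ((76360/9)t+305440/9)
  3t²−124t−544 = ((27/76360)t−153/9545)((76360/9)t+305440/9) + (0)
Last nonzero remainder: (76360/9)t+305440/9. Dividing through by 76360/9 gives the monic gcd t+4.
Cancel t+4 from numerator and denominator to get the reduced form.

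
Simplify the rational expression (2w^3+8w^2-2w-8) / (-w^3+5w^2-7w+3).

Repeated division with remainder:
  2w^3+8w^2-2w-8 = (-2)(-w^3+5w^2-7w+3) + (18w^2-16w-2)
  -w^3+5w^2-7w+3 = (-(1/18)w+37/162)(18w^2-16w-2) + (-(280/81)w+280/81)
  18w^2-16w-2 = (-(729/140)w-81/140)(-(280/81)w+280/81) + (0)
Last nonzero remainder: -(280/81)w+280/81. Dividing through by -280/81 gives the monic gcd w-1.
Cancel w-1 from numerator and denominator to get the reduced form.

(-2w^2-10w-8)/(w^2-4w+3)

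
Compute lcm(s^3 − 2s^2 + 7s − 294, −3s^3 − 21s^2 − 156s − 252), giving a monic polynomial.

Euclidean algorithm in ℚ[s]:
  s^3 − 2s^2 + 7s − 294 = (−1/3)(−3s^3 − 21s^2 − 156s − 252) + (−9s^2 − 45s − 378)
  −3s^3 − 21s^2 − 156s − 252 = ((1/3)s + 2/3)(−9s^2 − 45s − 378) + (0)
Last nonzero remainder: −9s^2 − 45s − 378. Dividing through by −9 gives the monic gcd s^2 + 5s + 42.
Then lcm(f, g) = f·g / gcd(f, g); expanding and making the result monic gives the answer.

s^4 + 3s^2 − 280s − 588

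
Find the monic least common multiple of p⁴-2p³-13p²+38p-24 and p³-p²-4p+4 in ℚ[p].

p⁵-17p³+12p²+52p-48

Repeated division with remainder:
  p⁴-2p³-13p²+38p-24 = (p-1)(p³-p²-4p+4) + (-10p²+30p-20)
  p³-p²-4p+4 = (-(1/10)p-1/5)(-10p²+30p-20) + (0)
Last nonzero remainder: -10p²+30p-20. Dividing through by -10 gives the monic gcd p²-3p+2.
Then lcm(f, g) = f·g / gcd(f, g); expanding and making the result monic gives the answer.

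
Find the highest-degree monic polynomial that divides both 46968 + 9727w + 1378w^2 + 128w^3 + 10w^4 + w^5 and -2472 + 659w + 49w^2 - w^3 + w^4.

824 + 55w + 2w^2 + w^3

Apply the Euclidean algorithm:
  w^5 + 10w^4 + 128w^3 + 1378w^2 + 9727w + 46968 = (w + 11)(w^4 - w^3 + 49w^2 + 659w - 2472) + (90w^3 + 180w^2 + 4950w + 74160)
  w^4 - w^3 + 49w^2 + 659w - 2472 = ((1/90)w - 1/30)(90w^3 + 180w^2 + 4950w + 74160) + (0)
Last nonzero remainder: 90w^3 + 180w^2 + 4950w + 74160. Dividing through by 90 gives the monic gcd w^3 + 2w^2 + 55w + 824.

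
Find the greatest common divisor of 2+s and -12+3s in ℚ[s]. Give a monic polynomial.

1

Apply the Euclidean algorithm:
  s+2 = (1/3)(3s-12) + (6)
  3s-12 = ((1/2)s-2)(6) + (0)
The last nonzero remainder is the constant 6, so the polynomials are coprime and gcd = 1.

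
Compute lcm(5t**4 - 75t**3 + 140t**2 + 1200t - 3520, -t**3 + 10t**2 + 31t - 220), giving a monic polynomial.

t**5 - 10t**4 - 47t**3 + 380t**2 + 496t - 3520

Euclidean algorithm in ℚ[t]:
  5t**4 - 75t**3 + 140t**2 + 1200t - 3520 = (-5t + 25)(-t**3 + 10t**2 + 31t - 220) + (45t**2 - 675t + 1980)
  -t**3 + 10t**2 + 31t - 220 = (-(1/45)t - 1/9)(45t**2 - 675t + 1980) + (0)
Last nonzero remainder: 45t**2 - 675t + 1980. Dividing through by 45 gives the monic gcd t**2 - 15t + 44.
Then lcm(f, g) = f·g / gcd(f, g); expanding and making the result monic gives the answer.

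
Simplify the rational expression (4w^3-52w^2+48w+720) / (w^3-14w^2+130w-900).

Euclidean algorithm in ℚ[w]:
  4w^3-52w^2+48w+720 = (4)(w^3-14w^2+130w-900) + (4w^2-472w+4320)
  w^3-14w^2+130w-900 = ((1/4)w+26)(4w^2-472w+4320) + (11322w-113220)
  4w^2-472w+4320 = ((2/5661)w-24/629)(11322w-113220) + (0)
Last nonzero remainder: 11322w-113220. Dividing through by 11322 gives the monic gcd w-10.
Cancel w-10 from numerator and denominator to get the reduced form.

(4w^2-12w-72)/(w^2-4w+90)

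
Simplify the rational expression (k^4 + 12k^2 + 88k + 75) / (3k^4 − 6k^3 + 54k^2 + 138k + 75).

(k + 3)/(3k + 3)

By polynomial division,
  k^4 + 12k^2 + 88k + 75 = (1/3)(3k^4 − 6k^3 + 54k^2 + 138k + 75) + (2k^3 − 6k^2 + 42k + 50)
  3k^4 − 6k^3 + 54k^2 + 138k + 75 = ((3/2)k + 3/2)(2k^3 − 6k^2 + 42k + 50) + (0)
Last nonzero remainder: 2k^3 − 6k^2 + 42k + 50. Dividing through by 2 gives the monic gcd k^3 − 3k^2 + 21k + 25.
Cancel k^3 − 3k^2 + 21k + 25 from numerator and denominator to get the reduced form.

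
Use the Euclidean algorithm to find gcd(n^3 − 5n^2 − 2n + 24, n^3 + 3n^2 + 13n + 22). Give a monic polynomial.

n + 2

Repeated division with remainder:
  n^3 − 5n^2 − 2n + 24 = (n^3 + 3n^2 + 13n + 22) + (−8n^2 − 15n + 2)
  n^3 + 3n^2 + 13n + 22 = (−(1/8)n − 9/64)(−8n^2 − 15n + 2) + ((713/64)n + 713/32)
  −8n^2 − 15n + 2 = (−(512/713)n + 64/713)((713/64)n + 713/32) + (0)
Last nonzero remainder: (713/64)n + 713/32. Dividing through by 713/64 gives the monic gcd n + 2.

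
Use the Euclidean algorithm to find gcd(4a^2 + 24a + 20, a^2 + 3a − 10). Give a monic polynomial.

a + 5

Repeated division with remainder:
  4a^2 + 24a + 20 = (4)(a^2 + 3a − 10) + (12a + 60)
  a^2 + 3a − 10 = ((1/12)a − 1/6)(12a + 60) + (0)
Last nonzero remainder: 12a + 60. Dividing through by 12 gives the monic gcd a + 5.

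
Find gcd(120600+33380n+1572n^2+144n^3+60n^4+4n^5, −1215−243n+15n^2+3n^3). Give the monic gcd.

45+14n+n^2

Repeated division with remainder:
  4n^5+60n^4+144n^3+1572n^2+33380n+120600 = ((4/3)n^2+(40/3)n+268/3)(3n^3+15n^2−243n−1215) + (5092n^2+71288n+229140)
  3n^3+15n^2−243n−1215 = ((3/5092)n−27/5092)(5092n^2+71288n+229140) + (0)
Last nonzero remainder: 5092n^2+71288n+229140. Dividing through by 5092 gives the monic gcd n^2+14n+45.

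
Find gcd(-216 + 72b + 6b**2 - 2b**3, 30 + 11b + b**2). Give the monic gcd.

By polynomial division,
  -2b**3 + 6b**2 + 72b - 216 = (-2b + 28)(b**2 + 11b + 30) + (-176b - 1056)
  b**2 + 11b + 30 = (-(1/176)b - 5/176)(-176b - 1056) + (0)
Last nonzero remainder: -176b - 1056. Dividing through by -176 gives the monic gcd b + 6.

6 + b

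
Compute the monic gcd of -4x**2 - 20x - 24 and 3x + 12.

Apply the Euclidean algorithm:
  -4x**2 - 20x - 24 = (-(4/3)x - 4/3)(3x + 12) + (-8)
  3x + 12 = (-(3/8)x - 3/2)(-8) + (0)
The last nonzero remainder is the constant -8, so the polynomials are coprime and gcd = 1.

1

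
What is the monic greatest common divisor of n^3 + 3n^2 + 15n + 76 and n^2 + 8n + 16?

Euclidean algorithm in ℚ[n]:
  n^3 + 3n^2 + 15n + 76 = (n - 5)(n^2 + 8n + 16) + (39n + 156)
  n^2 + 8n + 16 = ((1/39)n + 4/39)(39n + 156) + (0)
Last nonzero remainder: 39n + 156. Dividing through by 39 gives the monic gcd n + 4.

n + 4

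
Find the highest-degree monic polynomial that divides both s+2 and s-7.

Euclidean algorithm in ℚ[s]:
  s+2 = (s-7) + (9)
  s-7 = ((1/9)s-7/9)(9) + (0)
The last nonzero remainder is the constant 9, so the polynomials are coprime and gcd = 1.

1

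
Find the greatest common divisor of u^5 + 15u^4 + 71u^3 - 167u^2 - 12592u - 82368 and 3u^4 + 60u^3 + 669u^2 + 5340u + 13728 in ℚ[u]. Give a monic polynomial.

u^3 + 16u^2 + 159u + 1144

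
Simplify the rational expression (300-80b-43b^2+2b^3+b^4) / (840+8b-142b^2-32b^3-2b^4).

(30+b-b^2)/(84+26b+2b^2)

Apply the Euclidean algorithm:
  b^4+2b^3-43b^2-80b+300 = (-1/2)(-2b^4-32b^3-142b^2+8b+840) + (-14b^3-114b^2-76b+720)
  -2b^4-32b^3-142b^2+8b+840 = ((1/7)b+55/49)(-14b^3-114b^2-76b+720) + (-(156/49)b^2-(468/49)b+1560/49)
  -14b^3-114b^2-76b+720 = ((343/78)b+294/13)(-(156/49)b^2-(468/49)b+1560/49) + (0)
Last nonzero remainder: -(156/49)b^2-(468/49)b+1560/49. Dividing through by -156/49 gives the monic gcd b^2+3b-10.
Cancel b^2+3b-10 from numerator and denominator to get the reduced form.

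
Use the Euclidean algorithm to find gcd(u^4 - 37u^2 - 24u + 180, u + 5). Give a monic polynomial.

u + 5

Repeated division with remainder:
  u^4 - 37u^2 - 24u + 180 = (u^3 - 5u^2 - 12u + 36)(u + 5) + (0)
The last nonzero remainder u + 5 is already monic.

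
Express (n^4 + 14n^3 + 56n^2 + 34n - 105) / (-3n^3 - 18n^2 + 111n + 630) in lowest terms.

(-n^2 - 2n + 3)/(3n - 18)

Repeated division with remainder:
  n^4 + 14n^3 + 56n^2 + 34n - 105 = (-(1/3)n - 8/3)(-3n^3 - 18n^2 + 111n + 630) + (45n^2 + 540n + 1575)
  -3n^3 - 18n^2 + 111n + 630 = (-(1/15)n + 2/5)(45n^2 + 540n + 1575) + (0)
Last nonzero remainder: 45n^2 + 540n + 1575. Dividing through by 45 gives the monic gcd n^2 + 12n + 35.
Cancel n^2 + 12n + 35 from numerator and denominator to get the reduced form.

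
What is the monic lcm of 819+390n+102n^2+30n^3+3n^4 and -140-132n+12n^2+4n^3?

-1365-1742n-417n^2-56n^3-11n^4+6n^5+n^6

Euclidean algorithm in ℚ[n]:
  3n^4+30n^3+102n^2+390n+819 = ((3/4)n+21/4)(4n^3+12n^2-132n-140) + (138n^2+1188n+1554)
  4n^3+12n^2-132n-140 = ((2/69)n-86/529)(138n^2+1188n+1554) + ((8512/529)n+59584/529)
  138n^2+1188n+1554 = ((36501/4256)n+58719/4256)((8512/529)n+59584/529) + (0)
Last nonzero remainder: (8512/529)n+59584/529. Dividing through by 8512/529 gives the monic gcd n+7.
Then lcm(f, g) = f·g / gcd(f, g); expanding and making the result monic gives the answer.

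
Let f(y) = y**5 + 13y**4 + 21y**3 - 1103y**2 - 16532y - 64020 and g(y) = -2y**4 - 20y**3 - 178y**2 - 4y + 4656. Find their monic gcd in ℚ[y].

Euclidean algorithm in ℚ[y]:
  y**5 + 13y**4 + 21y**3 - 1103y**2 - 16532y - 64020 = (-(1/2)y - 3/2)(-2y**4 - 20y**3 - 178y**2 - 4y + 4656) + (-98y**3 - 1372y**2 - 14210y - 57036)
  -2y**4 - 20y**3 - 178y**2 - 4y + 4656 = ((1/49)y - 4/49)(-98y**3 - 1372y**2 - 14210y - 57036) + (0)
Last nonzero remainder: -98y**3 - 1372y**2 - 14210y - 57036. Dividing through by -98 gives the monic gcd y**3 + 14y**2 + 145y + 582.

y**3 + 14y**2 + 145y + 582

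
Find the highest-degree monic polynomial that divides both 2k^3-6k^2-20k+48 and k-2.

Repeated division with remainder:
  2k^3-6k^2-20k+48 = (2k^2-2k-24)(k-2) + (0)
The last nonzero remainder k-2 is already monic.

k-2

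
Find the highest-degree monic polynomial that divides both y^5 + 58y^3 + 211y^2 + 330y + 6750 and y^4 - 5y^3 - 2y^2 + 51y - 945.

Repeated division with remainder:
  y^5 + 58y^3 + 211y^2 + 330y + 6750 = (y + 5)(y^4 - 5y^3 - 2y^2 + 51y - 945) + (85y^3 + 170y^2 + 1020y + 11475)
  y^4 - 5y^3 - 2y^2 + 51y - 945 = ((1/85)y - 7/85)(85y^3 + 170y^2 + 1020y + 11475) + (0)
Last nonzero remainder: 85y^3 + 170y^2 + 1020y + 11475. Dividing through by 85 gives the monic gcd y^3 + 2y^2 + 12y + 135.

y^3 + 2y^2 + 12y + 135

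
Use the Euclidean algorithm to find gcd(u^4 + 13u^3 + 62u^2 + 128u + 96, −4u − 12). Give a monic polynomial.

u + 3

Repeated division with remainder:
  u^4 + 13u^3 + 62u^2 + 128u + 96 = (−(1/4)u^3 − (5/2)u^2 − 8u − 8)(−4u − 12) + (0)
Last nonzero remainder: −4u − 12. Dividing through by −4 gives the monic gcd u + 3.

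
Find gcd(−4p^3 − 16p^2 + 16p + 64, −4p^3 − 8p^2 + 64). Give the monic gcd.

Apply the Euclidean algorithm:
  −4p^3 − 16p^2 + 16p + 64 = (−4p^3 − 8p^2 + 64) + (−8p^2 + 16p)
  −4p^3 − 8p^2 + 64 = ((1/2)p + 2)(−8p^2 + 16p) + (−32p + 64)
  −8p^2 + 16p = ((1/4)p)(−32p + 64) + (0)
Last nonzero remainder: −32p + 64. Dividing through by −32 gives the monic gcd p − 2.

p − 2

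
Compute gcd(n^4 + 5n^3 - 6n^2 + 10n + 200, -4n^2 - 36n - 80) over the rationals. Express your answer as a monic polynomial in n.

n^2 + 9n + 20

Euclidean algorithm in ℚ[n]:
  n^4 + 5n^3 - 6n^2 + 10n + 200 = (-(1/4)n^2 + n - 5/2)(-4n^2 - 36n - 80) + (0)
Last nonzero remainder: -4n^2 - 36n - 80. Dividing through by -4 gives the monic gcd n^2 + 9n + 20.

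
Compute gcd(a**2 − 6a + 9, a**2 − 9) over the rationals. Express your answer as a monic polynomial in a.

By polynomial division,
  a**2 − 6a + 9 = (a**2 − 9) + (−6a + 18)
  a**2 − 9 = (−(1/6)a − 1/2)(−6a + 18) + (0)
Last nonzero remainder: −6a + 18. Dividing through by −6 gives the monic gcd a − 3.

a − 3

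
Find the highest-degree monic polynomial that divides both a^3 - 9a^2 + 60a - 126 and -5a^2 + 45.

By polynomial division,
  a^3 - 9a^2 + 60a - 126 = (-(1/5)a + 9/5)(-5a^2 + 45) + (69a - 207)
  -5a^2 + 45 = (-(5/69)a - 5/23)(69a - 207) + (0)
Last nonzero remainder: 69a - 207. Dividing through by 69 gives the monic gcd a - 3.

a - 3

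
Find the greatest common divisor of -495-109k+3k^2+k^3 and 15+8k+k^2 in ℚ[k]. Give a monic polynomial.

5+k

Apply the Euclidean algorithm:
  k^3+3k^2-109k-495 = (k-5)(k^2+8k+15) + (-84k-420)
  k^2+8k+15 = (-(1/84)k-1/28)(-84k-420) + (0)
Last nonzero remainder: -84k-420. Dividing through by -84 gives the monic gcd k+5.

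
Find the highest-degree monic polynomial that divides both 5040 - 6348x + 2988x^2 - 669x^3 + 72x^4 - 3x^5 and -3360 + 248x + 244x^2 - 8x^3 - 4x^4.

24 - 10x + x^2

Apply the Euclidean algorithm:
  -3x^5 + 72x^4 - 669x^3 + 2988x^2 - 6348x + 5040 = ((3/4)x - 39/2)(-4x^4 - 8x^3 + 244x^2 + 248x - 3360) + (-1008x^3 + 7560x^2 + 1008x - 60480)
  -4x^4 - 8x^3 + 244x^2 + 248x - 3360 = ((1/252)x + 19/504)(-1008x^3 + 7560x^2 + 1008x - 60480) + (-45x^2 + 450x - 1080)
  -1008x^3 + 7560x^2 + 1008x - 60480 = ((112/5)x + 56)(-45x^2 + 450x - 1080) + (0)
Last nonzero remainder: -45x^2 + 450x - 1080. Dividing through by -45 gives the monic gcd x^2 - 10x + 24.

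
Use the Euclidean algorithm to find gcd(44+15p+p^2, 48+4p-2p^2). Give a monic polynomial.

4+p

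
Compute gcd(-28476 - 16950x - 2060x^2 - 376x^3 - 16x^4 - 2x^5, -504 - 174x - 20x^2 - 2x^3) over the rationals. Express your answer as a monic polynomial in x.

63 + 6x + x^2

By polynomial division,
  -2x^5 - 16x^4 - 376x^3 - 2060x^2 - 16950x - 28476 = (x^2 - 2x + 121)(-2x^3 - 20x^2 - 174x - 504) + (516x^2 + 3096x + 32508)
  -2x^3 - 20x^2 - 174x - 504 = (-(1/258)x - 2/129)(516x^2 + 3096x + 32508) + (0)
Last nonzero remainder: 516x^2 + 3096x + 32508. Dividing through by 516 gives the monic gcd x^2 + 6x + 63.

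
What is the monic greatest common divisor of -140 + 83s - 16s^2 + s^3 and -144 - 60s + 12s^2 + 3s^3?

-4 + s

Apply the Euclidean algorithm:
  s^3 - 16s^2 + 83s - 140 = (1/3)(3s^3 + 12s^2 - 60s - 144) + (-20s^2 + 103s - 92)
  3s^3 + 12s^2 - 60s - 144 = (-(3/20)s - 549/400)(-20s^2 + 103s - 92) + ((27027/400)s - 27027/100)
  -20s^2 + 103s - 92 = (-(8000/27027)s + 9200/27027)((27027/400)s - 27027/100) + (0)
Last nonzero remainder: (27027/400)s - 27027/100. Dividing through by 27027/400 gives the monic gcd s - 4.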